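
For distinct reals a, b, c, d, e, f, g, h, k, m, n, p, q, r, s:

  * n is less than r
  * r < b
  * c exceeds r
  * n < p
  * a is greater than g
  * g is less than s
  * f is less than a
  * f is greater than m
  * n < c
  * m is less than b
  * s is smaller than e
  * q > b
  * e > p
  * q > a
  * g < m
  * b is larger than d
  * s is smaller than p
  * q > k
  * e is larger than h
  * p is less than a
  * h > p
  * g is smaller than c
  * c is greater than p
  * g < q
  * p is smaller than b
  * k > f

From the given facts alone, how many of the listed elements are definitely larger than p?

From p the given relations immediately reach h, e, a, b, c.
From those, q — 6 in total.
Nothing else is reachable above p; 6 in all.

6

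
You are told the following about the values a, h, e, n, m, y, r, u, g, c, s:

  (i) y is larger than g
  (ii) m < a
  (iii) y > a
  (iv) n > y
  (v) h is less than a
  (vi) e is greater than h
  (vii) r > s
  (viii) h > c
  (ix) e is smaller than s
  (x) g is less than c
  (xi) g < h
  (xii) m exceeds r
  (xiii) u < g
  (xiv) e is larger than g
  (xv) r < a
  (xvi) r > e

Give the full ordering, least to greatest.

u < g < c < h < e < s < r < m < a < y < n

Each adjacent pair is fixed by a given relation: u < g; g < c; c < h; h < e; e < s; s < r; r < m; m < a; a < y; y < n. Chaining them end to end gives the full order.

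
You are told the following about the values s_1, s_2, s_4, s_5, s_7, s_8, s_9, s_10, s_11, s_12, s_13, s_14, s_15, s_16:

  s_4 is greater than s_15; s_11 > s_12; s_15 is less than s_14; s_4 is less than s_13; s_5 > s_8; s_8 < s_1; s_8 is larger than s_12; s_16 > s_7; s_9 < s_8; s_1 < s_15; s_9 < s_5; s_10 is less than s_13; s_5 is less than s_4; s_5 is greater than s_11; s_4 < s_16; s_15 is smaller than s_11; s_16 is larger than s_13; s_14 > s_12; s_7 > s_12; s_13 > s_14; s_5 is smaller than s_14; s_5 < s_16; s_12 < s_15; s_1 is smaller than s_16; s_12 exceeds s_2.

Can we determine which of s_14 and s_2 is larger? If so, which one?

s_14

Following the relations from s_2: s_2 < s_12 < s_8 < s_1 < s_15 < s_11 < s_5 < s_14.
So s_14 is larger.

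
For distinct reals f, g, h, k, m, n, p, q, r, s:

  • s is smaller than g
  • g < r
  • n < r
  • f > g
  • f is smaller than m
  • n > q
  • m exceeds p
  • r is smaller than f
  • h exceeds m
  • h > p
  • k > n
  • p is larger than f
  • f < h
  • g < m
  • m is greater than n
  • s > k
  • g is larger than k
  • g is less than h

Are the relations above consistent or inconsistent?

consistent

Every relation is compatible with q < n < k < s < g < r < f < p < m < h; the set is consistent.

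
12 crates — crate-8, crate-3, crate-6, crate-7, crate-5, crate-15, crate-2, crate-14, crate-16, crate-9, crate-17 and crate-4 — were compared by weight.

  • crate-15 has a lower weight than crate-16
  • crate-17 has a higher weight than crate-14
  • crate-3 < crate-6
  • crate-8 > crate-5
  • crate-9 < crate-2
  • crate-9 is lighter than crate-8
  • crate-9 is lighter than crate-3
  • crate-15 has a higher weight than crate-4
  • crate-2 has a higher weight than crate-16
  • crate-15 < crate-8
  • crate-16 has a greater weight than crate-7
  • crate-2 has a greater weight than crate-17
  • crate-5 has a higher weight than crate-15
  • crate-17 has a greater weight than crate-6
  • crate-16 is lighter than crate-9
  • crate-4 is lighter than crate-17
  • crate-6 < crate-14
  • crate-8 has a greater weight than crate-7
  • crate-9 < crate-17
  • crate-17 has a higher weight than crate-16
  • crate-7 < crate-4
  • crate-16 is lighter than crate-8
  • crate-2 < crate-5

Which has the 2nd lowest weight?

Piecing the relations together gives one ordering: crate-7 < crate-4 < crate-15 < crate-16 < crate-9 < crate-3 < crate-6 < crate-14 < crate-17 < crate-2 < crate-5 < crate-8.
The 2nd smallest is crate-4.

crate-4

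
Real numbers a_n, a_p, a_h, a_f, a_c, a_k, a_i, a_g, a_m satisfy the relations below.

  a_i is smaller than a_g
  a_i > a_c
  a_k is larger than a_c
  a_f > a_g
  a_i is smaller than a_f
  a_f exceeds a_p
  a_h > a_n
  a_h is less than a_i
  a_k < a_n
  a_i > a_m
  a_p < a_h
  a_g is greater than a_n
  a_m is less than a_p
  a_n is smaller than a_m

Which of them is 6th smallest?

a_h

The consecutive relations fix a unique order: a_c < a_k < a_n < a_m < a_p < a_h < a_i < a_g < a_f.
The 6th smallest is a_h.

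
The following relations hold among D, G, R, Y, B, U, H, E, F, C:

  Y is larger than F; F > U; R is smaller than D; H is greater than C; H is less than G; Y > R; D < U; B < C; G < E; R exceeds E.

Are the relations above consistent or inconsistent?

consistent

Every relation is compatible with B < C < H < G < E < R < D < U < F < Y; the set is consistent.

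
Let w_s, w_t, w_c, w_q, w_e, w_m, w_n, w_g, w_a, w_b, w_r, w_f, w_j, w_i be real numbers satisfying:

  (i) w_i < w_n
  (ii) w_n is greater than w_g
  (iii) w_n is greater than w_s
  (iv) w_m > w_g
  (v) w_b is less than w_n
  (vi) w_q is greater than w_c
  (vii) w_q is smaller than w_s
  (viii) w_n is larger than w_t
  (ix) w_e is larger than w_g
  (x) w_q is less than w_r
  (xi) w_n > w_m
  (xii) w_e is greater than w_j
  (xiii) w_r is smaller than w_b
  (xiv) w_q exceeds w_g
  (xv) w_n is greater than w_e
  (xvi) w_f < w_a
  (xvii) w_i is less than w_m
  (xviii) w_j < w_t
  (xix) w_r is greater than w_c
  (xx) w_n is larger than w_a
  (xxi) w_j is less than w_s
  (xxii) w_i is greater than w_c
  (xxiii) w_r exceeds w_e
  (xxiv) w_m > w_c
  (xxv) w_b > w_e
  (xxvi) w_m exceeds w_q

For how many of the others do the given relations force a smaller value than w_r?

From w_r the given relations immediately reach w_c, w_e, w_q.
From those, w_g, w_j — 5 in total.
No other element is forced below w_r by the given relations, so the count is 5.

5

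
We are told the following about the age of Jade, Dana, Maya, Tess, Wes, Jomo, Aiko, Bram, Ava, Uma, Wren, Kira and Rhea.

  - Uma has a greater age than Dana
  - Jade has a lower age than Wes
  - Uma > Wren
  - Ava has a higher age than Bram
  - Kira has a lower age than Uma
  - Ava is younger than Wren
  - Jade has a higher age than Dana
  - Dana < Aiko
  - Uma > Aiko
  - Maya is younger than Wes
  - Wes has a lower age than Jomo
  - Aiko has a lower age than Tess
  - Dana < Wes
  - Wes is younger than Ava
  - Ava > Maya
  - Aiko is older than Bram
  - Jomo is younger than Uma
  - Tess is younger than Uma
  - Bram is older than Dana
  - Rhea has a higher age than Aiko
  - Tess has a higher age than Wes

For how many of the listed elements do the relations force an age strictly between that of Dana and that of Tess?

4

The relations place Dana below Tess. An element lies strictly between them when it is forced above Dana and also forced below Tess.
Above Dana: {Bram, Aiko, Jade, Wes, Ava, Jomo, Rhea, Wren, Uma}. Below Tess: {Bram, Aiko, Maya, Jade, Wes}.
Intersection: {Bram, Aiko, Jade, Wes} — 4.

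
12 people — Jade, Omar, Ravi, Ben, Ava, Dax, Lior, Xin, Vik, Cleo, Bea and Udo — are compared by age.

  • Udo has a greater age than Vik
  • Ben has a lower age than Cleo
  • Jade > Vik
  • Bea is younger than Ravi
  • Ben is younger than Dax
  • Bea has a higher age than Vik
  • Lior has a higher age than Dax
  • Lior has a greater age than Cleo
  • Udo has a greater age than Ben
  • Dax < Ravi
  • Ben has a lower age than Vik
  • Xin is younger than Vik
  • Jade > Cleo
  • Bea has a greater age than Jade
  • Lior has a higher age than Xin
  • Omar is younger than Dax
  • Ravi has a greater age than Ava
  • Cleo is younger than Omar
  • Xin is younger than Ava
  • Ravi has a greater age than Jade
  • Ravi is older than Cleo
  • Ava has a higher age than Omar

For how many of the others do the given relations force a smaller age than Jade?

4

Directly below Jade: Cleo, Vik.
One step further: Ben, Xin (4 so far).
Nothing else is reachable below Jade; 4 in all.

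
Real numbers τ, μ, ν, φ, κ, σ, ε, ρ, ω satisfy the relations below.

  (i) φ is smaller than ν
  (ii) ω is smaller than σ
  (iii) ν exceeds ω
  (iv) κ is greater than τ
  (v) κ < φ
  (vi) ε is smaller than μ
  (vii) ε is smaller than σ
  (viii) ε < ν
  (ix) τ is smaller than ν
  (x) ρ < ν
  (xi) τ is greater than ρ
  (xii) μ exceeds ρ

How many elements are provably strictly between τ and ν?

Chaining upward from τ reaches: κ, φ.
Chaining downward from ν reaches: ω, ρ, κ, ε, φ.
Strictly between τ and ν are those in both lists: κ, φ — 2 elements.

2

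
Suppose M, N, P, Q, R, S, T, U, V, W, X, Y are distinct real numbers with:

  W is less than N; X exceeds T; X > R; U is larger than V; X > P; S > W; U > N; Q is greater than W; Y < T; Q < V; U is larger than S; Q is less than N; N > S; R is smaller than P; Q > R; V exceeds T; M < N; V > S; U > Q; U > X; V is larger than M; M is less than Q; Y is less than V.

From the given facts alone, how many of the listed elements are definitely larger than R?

6

Directly above R: Q, P, X.
One step further: N, V, U (6 so far).
Nothing else is reachable above R; 6 in all.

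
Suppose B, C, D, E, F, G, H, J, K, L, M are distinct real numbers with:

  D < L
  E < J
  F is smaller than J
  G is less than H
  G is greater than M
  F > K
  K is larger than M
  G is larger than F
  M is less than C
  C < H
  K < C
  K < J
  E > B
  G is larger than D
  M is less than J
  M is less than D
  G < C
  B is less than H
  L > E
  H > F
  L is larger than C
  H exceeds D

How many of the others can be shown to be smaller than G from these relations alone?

4

From G the given relations immediately reach M, D, F.
From those, K — 4 in total.
Nothing else is reachable below G; 4 in all.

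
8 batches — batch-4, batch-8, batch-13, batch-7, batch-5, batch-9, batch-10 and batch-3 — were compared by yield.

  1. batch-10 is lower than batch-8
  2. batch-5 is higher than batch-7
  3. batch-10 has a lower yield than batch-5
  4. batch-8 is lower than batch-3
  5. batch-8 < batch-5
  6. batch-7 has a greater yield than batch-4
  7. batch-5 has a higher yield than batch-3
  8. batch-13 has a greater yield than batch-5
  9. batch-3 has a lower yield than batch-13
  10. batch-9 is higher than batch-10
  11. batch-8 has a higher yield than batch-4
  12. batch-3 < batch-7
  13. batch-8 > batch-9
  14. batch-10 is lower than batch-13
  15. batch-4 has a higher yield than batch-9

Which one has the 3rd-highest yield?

Piecing the relations together gives one ordering: batch-10 < batch-9 < batch-4 < batch-8 < batch-3 < batch-7 < batch-5 < batch-13.
The 3rd largest is batch-7.

batch-7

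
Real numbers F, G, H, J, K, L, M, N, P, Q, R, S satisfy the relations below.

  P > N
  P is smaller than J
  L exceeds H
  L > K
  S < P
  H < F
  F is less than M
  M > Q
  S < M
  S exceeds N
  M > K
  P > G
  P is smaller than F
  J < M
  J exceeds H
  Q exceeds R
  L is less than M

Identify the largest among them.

M

N is not greatest since N < S; S is not greatest since S < M; K is not greatest since K < M; R is not greatest since R < Q; G is not greatest since G < P; Q is not greatest since Q < M; P is not greatest since P < F; H is not greatest since H < L; F is not greatest since F < M; J is not greatest since J < M; L is not greatest since L < M.
Only M has nothing above it, so M is the largest.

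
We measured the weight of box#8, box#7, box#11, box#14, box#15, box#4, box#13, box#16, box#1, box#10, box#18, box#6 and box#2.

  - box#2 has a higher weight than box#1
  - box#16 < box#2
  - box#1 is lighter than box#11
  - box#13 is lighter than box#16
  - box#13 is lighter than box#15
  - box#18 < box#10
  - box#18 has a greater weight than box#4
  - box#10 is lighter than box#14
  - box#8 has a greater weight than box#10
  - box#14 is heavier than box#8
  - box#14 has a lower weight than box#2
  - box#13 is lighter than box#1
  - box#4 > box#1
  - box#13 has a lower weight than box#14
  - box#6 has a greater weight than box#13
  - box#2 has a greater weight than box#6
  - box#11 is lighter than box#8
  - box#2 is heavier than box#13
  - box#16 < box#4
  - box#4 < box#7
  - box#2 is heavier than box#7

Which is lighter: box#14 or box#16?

box#16

box#16 < box#4 < box#18 < box#10 < box#8 < box#14, by transitivity through box#4, box#18, box#10, box#8.
So box#16 < box#14; box#16 is the lighter of the two.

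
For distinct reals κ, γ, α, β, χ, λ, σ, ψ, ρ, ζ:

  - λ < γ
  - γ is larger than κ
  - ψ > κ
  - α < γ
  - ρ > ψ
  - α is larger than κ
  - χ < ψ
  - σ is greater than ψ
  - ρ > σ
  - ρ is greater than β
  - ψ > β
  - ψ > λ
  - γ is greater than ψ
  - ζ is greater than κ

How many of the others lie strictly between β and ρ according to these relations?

2

The relations place β below ρ. An element lies strictly between them when it is forced above β and also forced below ρ.
Above β: {ψ, σ, γ}. Below ρ: {λ, κ, χ, ψ, σ}.
Intersection: {ψ, σ} — 2.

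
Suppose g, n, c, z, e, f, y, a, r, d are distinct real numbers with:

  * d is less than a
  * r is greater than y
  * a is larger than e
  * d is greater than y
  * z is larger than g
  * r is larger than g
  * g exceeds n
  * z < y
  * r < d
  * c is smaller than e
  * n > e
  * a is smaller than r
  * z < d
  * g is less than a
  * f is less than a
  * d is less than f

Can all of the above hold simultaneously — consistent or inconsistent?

Chaining the given relations yields d < f < a < r, so d < r. But one relation states r < d. These cannot both hold.

inconsistent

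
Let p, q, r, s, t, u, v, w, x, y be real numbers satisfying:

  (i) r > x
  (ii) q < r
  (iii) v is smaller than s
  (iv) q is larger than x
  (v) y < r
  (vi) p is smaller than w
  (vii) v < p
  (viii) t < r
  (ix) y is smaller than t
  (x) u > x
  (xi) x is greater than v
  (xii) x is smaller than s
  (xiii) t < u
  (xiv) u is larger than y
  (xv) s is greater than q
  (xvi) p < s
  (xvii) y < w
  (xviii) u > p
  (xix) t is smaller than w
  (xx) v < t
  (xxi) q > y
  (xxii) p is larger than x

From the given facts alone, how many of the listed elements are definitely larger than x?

Directly above x: q, p, u, r, s.
One step further: w (6 so far).
No other element is forced above x by the given relations, so the count is 6.

6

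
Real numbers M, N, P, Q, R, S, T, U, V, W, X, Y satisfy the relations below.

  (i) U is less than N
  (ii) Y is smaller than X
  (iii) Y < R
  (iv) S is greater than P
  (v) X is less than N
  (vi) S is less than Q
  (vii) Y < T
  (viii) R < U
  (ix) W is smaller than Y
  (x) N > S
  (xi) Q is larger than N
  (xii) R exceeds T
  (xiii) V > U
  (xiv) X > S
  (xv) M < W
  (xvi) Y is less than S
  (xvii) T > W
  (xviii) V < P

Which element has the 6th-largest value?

Piecing the relations together gives one ordering: M < W < Y < T < R < U < V < P < S < X < N < Q.
The 6th largest is V.

V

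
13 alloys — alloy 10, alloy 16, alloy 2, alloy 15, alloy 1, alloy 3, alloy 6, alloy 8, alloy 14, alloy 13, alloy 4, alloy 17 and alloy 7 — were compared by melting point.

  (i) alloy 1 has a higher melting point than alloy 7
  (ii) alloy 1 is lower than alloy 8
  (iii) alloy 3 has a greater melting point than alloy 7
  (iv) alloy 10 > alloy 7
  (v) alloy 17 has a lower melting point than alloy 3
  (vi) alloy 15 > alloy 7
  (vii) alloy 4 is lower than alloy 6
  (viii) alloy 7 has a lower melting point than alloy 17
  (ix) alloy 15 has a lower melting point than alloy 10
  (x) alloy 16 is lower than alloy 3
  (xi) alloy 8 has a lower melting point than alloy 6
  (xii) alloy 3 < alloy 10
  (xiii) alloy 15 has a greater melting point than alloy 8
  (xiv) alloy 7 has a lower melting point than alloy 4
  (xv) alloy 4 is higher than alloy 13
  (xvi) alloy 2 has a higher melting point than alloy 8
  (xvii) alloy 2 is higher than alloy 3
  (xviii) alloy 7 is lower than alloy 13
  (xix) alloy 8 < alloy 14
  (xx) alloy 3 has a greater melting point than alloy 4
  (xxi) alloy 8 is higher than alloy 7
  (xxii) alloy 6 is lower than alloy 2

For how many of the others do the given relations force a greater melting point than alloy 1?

The elements the relations force above alloy 1 are alloy 8, alloy 6, alloy 15, alloy 10, alloy 14, alloy 2 — no chain reaches any other.
That is 6.

6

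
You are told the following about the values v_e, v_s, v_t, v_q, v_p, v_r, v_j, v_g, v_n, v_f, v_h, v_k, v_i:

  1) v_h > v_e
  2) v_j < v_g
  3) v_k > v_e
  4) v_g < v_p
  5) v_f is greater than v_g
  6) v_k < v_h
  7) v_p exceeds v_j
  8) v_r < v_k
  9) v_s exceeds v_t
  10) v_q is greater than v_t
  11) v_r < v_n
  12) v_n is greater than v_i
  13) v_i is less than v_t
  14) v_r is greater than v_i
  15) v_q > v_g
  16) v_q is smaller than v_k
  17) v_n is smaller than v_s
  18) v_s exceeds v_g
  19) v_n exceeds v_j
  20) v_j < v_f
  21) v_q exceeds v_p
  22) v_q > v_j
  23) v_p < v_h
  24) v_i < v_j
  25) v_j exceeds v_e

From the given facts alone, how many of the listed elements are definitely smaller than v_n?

4

From v_n the given relations immediately reach v_i, v_r, v_j.
From those, v_e — 4 in total.
Nothing else is reachable below v_n; 4 in all.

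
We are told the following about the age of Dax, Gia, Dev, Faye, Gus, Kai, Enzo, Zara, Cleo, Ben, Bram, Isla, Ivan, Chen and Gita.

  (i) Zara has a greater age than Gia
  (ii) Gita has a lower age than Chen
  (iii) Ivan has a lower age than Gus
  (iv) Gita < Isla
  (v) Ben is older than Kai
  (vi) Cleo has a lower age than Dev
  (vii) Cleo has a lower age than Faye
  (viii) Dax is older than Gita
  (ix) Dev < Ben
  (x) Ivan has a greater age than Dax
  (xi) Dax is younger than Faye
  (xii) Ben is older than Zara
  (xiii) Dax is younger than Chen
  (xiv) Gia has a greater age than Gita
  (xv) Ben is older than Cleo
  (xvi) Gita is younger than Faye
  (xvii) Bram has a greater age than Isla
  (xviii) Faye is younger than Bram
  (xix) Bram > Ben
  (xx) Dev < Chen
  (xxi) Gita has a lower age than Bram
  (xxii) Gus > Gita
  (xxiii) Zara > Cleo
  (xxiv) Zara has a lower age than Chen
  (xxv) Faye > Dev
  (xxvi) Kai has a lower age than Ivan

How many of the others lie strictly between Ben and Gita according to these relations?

The relations place Gita below Ben. An element lies strictly between them when it is forced above Gita and also forced below Ben.
Above Gita: {Gia, Dax, Zara, Faye, Isla, Ivan, Bram, Gus, Chen}. Below Ben: {Cleo, Dev, Gia, Kai, Zara}.
Intersection: {Gia, Zara} — 2.

2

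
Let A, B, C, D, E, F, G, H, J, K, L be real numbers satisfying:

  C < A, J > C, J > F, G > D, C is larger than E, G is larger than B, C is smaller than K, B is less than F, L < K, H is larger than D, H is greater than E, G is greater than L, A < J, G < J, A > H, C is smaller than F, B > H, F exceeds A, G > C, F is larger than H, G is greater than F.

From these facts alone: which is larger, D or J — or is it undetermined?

D < H and H < B give D < B.
With B < F: D < H < B < F.
With F < G: D < H < B < F < G.
Then G < J extends the chain to J.
So J is larger.

J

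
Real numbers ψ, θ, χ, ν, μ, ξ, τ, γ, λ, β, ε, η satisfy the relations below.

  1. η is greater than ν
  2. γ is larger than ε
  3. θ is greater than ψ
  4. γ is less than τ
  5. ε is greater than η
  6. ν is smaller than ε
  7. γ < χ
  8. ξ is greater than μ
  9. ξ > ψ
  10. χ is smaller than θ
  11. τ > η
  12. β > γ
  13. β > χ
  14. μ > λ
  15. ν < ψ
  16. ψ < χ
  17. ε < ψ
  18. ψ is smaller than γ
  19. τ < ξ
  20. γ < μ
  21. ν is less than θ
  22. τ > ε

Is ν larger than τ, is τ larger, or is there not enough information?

The relevant relations are ν < η; η < ε; ε < ψ; ψ < γ; γ < τ.
Chaining these gives ν < η < ε < ψ < γ < τ.
So τ is larger.

τ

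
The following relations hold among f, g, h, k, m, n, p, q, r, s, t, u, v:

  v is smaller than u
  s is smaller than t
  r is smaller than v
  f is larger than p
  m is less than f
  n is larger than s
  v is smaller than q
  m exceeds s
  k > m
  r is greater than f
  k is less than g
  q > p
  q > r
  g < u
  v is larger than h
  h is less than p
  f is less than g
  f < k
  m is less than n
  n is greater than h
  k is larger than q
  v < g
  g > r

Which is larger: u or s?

s < m and m < f give s < f.
With f < r: s < m < f < r.
With r < v: s < m < f < r < v.
With v < g: s < m < f < r < v < g.
With g < u: s < m < f < r < v < g < u.
So s < u; u is the larger of the two.

u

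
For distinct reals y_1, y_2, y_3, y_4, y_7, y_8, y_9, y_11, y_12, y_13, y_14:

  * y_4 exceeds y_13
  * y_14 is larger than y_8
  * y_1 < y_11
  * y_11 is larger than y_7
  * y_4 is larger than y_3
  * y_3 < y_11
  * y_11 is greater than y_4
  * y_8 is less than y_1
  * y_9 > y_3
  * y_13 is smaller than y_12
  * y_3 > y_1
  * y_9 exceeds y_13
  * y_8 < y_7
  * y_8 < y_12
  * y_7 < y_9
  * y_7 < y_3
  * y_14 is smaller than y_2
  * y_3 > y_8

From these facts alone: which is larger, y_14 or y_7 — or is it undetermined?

undetermined

Following every chain through y_7: above y_7 we get y_3, y_9, y_4, y_11; below y_7 we get y_8.
y_14 is not reached, and no chain runs the other way from y_14 to y_7.
So the given relations leave the order of y_7 and y_14 undetermined.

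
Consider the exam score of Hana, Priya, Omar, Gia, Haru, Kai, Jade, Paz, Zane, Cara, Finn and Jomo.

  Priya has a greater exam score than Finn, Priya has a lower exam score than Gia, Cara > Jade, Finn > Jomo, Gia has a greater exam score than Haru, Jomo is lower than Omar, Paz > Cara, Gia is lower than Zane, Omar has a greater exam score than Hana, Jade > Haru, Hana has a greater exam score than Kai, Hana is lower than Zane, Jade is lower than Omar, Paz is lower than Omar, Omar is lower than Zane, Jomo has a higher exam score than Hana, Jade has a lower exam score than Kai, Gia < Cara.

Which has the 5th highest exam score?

Gia

Chaining the given pairs: Haru < Jade < Kai < Hana < Jomo < Finn < Priya < Gia < Cara < Paz < Omar < Zane.
Counting 5 from the largest end gives Gia.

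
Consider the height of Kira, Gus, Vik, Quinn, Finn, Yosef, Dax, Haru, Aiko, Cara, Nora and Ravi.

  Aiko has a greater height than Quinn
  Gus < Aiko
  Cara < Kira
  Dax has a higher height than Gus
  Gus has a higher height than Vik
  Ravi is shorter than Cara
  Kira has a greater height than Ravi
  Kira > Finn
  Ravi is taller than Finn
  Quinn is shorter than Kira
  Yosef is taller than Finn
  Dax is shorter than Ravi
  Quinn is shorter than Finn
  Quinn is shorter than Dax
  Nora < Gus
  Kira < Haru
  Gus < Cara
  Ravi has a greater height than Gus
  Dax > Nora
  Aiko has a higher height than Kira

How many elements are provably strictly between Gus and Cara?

Chaining upward from Gus reaches: Dax, Ravi, Kira, Aiko, Haru.
Chaining downward from Cara reaches: Vik, Nora, Quinn, Finn, Dax, Ravi.
Strictly between Gus and Cara are those in both lists: Dax, Ravi — 2 elements.

2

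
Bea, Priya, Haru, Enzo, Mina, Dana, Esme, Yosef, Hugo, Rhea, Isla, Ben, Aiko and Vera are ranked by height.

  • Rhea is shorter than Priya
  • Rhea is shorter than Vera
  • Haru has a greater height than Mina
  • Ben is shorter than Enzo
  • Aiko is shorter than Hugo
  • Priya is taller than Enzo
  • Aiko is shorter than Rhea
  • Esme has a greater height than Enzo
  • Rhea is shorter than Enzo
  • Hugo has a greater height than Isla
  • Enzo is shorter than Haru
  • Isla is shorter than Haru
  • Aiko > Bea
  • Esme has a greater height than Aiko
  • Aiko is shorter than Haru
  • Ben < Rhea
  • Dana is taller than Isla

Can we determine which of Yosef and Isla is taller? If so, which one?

undetermined

Following every chain through Yosef: nothing is chained to Yosef.
Isla is not reached, and no chain runs the other way from Isla to Yosef.
So the given relations leave the order of Yosef and Isla undetermined.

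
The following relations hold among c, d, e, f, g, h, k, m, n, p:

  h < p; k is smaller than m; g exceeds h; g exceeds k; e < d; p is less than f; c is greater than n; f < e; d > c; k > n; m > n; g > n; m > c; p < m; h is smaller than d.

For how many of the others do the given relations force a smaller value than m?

From m the given relations immediately reach n, k, c, p.
From those, h — 5 in total.
No other element is forced below m by the given relations, so the count is 5.

5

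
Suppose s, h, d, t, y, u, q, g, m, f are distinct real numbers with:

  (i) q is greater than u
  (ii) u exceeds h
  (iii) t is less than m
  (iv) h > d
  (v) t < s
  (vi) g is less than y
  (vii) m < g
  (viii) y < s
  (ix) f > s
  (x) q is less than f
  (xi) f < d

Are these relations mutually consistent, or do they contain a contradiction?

inconsistent

We have q < f stated directly, yet also f < d < h < u < q by chaining the others — so f < q. Contradiction.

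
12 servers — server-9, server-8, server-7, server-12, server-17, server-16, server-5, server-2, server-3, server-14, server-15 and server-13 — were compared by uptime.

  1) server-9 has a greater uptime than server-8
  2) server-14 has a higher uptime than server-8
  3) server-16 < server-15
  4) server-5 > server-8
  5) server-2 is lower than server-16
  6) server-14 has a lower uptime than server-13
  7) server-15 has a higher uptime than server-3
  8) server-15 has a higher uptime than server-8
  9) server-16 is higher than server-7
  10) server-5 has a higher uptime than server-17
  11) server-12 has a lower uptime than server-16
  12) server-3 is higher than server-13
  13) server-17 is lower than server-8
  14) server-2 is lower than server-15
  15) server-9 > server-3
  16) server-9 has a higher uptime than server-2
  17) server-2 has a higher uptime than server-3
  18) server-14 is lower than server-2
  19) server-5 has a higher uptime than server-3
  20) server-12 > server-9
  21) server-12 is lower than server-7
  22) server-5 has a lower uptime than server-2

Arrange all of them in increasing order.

server-17 < server-8 < server-14 < server-13 < server-3 < server-5 < server-2 < server-9 < server-12 < server-7 < server-16 < server-15

Each adjacent pair is fixed by a given relation: server-17 < server-8; server-8 < server-14; server-14 < server-13; server-13 < server-3; server-3 < server-5; server-5 < server-2; server-2 < server-9; server-9 < server-12; server-12 < server-7; server-7 < server-16; server-16 < server-15. Chaining them end to end gives the full order.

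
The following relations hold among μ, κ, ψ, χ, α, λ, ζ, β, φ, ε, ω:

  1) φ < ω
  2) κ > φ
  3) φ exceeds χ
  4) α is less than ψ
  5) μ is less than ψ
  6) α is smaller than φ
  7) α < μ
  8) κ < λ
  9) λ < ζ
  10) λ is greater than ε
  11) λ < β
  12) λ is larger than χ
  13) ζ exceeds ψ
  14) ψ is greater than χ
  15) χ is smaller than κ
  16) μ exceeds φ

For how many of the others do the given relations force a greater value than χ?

8

The elements the relations force above χ are φ, ω, μ, κ, λ, ψ, β, ζ — no chain reaches any other.
That is 8.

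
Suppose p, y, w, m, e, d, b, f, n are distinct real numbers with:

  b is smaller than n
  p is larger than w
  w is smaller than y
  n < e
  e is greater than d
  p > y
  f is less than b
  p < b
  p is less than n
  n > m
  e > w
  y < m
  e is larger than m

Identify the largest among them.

e

w is not greatest since w < y; f is not greatest since f < b; d is not greatest since d < e; y is not greatest since y < m; m is not greatest since m < e; p is not greatest since p < n; b is not greatest since b < n; n is not greatest since n < e.
Only e has nothing above it, so e is the largest.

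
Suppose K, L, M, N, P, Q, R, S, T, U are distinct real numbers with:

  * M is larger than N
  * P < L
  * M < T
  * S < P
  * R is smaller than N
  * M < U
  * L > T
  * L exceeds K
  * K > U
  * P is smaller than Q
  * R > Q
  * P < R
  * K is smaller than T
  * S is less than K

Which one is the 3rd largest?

K

Piecing the relations together gives one ordering: S < P < Q < R < N < M < U < K < T < L.
Counting 3 from the largest end gives K.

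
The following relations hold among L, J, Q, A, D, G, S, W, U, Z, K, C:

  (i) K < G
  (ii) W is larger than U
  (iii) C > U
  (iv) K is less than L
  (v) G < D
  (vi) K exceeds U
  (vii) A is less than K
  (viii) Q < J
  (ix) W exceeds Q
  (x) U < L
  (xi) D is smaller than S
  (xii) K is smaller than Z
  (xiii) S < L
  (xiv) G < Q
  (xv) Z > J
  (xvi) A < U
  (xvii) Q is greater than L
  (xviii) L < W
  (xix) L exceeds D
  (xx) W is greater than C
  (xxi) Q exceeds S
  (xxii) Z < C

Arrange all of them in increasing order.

A < U < K < G < D < S < L < Q < J < Z < C < W

Each adjacent pair is fixed by a given relation: A < U; U < K; K < G; G < D; D < S; S < L; L < Q; Q < J; J < Z; Z < C; C < W. Chaining them end to end gives the full order.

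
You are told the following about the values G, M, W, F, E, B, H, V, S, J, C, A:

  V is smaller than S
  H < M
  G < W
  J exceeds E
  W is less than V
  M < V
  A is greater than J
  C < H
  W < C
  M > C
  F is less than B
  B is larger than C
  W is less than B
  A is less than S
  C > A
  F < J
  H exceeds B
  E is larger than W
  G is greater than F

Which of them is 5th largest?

The consecutive relations fix a unique order: F < G < W < E < J < A < C < B < H < M < V < S.
Counting 5 from the largest end gives B.

B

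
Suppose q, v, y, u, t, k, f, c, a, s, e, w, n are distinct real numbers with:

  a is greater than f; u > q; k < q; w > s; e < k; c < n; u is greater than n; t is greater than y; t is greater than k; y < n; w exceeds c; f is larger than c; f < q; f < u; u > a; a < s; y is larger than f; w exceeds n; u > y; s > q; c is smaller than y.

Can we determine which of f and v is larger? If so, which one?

Following every chain through f: above f we get q, y, t, n, a, u, s, w; below f we get c.
v is not reached, and no chain runs the other way from v to f.
So the given relations leave the order of f and v undetermined.

undetermined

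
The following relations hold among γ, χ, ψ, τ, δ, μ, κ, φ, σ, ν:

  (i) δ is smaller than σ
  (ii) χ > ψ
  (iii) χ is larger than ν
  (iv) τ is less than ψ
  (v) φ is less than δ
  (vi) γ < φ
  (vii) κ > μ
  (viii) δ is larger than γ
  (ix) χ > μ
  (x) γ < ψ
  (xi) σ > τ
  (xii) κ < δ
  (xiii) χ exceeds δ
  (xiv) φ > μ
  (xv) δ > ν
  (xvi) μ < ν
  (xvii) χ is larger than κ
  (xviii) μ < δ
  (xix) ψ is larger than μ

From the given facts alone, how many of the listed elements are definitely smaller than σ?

7

The elements the relations force below σ are μ, γ, τ, ν, φ, κ, δ — no chain reaches any other.
That is 7.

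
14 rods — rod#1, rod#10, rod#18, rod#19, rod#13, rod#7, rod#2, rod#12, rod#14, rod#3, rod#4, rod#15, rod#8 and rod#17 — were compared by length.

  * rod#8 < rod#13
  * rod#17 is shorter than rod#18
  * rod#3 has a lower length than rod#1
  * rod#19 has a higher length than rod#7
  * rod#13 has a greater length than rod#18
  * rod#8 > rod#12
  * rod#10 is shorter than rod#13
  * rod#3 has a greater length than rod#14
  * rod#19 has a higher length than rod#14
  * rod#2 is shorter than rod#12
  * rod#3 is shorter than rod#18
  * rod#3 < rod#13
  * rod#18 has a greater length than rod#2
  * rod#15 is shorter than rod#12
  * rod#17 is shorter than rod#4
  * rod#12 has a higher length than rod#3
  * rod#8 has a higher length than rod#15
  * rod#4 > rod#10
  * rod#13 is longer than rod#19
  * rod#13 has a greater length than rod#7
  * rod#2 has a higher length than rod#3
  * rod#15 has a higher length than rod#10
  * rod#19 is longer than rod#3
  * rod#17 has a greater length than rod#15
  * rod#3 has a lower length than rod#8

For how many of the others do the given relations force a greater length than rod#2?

Directly above rod#2: rod#12, rod#18.
One step further: rod#8, rod#13 (4 so far).
No other element is forced above rod#2 by the given relations, so the count is 4.

4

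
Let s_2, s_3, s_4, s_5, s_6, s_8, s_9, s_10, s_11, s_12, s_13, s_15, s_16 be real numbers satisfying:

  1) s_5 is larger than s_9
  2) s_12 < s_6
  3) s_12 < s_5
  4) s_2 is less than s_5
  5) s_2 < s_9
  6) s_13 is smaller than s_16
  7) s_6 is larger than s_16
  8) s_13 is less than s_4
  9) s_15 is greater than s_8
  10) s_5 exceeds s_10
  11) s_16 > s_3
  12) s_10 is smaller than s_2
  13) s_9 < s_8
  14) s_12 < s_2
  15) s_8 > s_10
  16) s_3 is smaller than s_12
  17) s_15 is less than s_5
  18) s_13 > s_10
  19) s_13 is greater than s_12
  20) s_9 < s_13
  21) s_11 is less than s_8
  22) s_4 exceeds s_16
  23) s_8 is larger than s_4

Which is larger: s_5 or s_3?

s_3 < s_12 < s_2 < s_9 < s_13 < s_16 < s_4 < s_8 < s_15 < s_5, by transitivity through s_12, s_2, s_9, s_13, s_16, s_4, s_8, s_15.
So s_3 < s_5; s_5 is the larger of the two.

s_5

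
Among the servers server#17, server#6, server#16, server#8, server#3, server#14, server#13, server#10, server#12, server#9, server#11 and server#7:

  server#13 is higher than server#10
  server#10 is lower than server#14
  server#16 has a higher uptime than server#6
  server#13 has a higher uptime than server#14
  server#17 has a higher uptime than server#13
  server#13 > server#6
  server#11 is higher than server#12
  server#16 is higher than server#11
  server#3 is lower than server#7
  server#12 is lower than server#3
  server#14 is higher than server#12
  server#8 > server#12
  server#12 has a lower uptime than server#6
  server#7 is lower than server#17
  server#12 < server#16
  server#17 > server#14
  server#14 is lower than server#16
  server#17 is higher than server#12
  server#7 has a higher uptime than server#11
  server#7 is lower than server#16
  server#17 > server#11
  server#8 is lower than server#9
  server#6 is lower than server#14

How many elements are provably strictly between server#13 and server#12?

Chaining upward from server#12 reaches: server#6, server#8, server#3, server#11, server#14, server#7, server#17, server#9, server#16.
Chaining downward from server#13 reaches: server#6, server#10, server#14.
Strictly between server#12 and server#13 are those in both lists: server#6, server#14 — 2 elements.

2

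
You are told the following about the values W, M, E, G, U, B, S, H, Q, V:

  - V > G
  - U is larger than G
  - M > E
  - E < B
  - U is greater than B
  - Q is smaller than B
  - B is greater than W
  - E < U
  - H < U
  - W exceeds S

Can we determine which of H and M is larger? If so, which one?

undetermined

Following every chain through H: above H we get U.
M is not reached, and no chain runs the other way from M to H.
So the given relations leave the order of H and M undetermined.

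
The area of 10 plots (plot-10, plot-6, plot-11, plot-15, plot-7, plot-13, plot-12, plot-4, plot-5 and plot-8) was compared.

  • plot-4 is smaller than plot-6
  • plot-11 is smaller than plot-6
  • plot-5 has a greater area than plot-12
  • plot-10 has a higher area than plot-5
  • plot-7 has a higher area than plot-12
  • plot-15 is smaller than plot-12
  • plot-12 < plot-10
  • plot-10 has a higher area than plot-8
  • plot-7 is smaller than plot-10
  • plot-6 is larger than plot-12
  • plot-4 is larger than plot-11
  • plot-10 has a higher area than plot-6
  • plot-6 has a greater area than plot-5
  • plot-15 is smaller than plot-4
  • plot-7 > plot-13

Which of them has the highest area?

plot-10

Chaining downward from plot-10: directly below it, plot-12, plot-5, plot-8, plot-7, plot-6; then plot-11, plot-15, plot-4, plot-13.
That covers every other element, and nothing is given above plot-10, so plot-10 is the highest area.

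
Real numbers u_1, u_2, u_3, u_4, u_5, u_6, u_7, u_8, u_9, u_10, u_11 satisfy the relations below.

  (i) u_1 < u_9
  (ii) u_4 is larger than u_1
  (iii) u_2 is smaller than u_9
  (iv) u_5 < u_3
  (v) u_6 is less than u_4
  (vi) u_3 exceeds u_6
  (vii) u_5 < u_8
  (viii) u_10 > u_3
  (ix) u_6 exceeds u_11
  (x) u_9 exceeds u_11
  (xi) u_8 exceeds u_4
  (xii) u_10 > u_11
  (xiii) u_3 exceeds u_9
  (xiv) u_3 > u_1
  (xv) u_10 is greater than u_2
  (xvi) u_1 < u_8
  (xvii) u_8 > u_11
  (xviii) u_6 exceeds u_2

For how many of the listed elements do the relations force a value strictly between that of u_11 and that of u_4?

1

Chaining upward from u_11 reaches: u_9, u_6, u_8, u_3, u_10.
Chaining downward from u_4 reaches: u_2, u_1, u_6.
Strictly between u_11 and u_4 are those in both lists: u_6 — 1 element.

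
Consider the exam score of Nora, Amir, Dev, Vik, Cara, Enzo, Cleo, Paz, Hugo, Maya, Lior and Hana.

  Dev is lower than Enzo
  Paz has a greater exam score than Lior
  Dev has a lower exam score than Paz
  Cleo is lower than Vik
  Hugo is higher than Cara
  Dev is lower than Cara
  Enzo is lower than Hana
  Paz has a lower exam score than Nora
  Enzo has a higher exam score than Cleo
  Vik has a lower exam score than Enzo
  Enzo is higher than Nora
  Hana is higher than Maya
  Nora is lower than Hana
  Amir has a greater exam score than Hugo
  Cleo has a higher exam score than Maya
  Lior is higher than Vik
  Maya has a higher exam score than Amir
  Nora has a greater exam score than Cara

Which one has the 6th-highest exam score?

Piecing the relations together gives one ordering: Dev < Cara < Hugo < Amir < Maya < Cleo < Vik < Lior < Paz < Nora < Enzo < Hana.
Counting 6 from the largest end gives Vik.

Vik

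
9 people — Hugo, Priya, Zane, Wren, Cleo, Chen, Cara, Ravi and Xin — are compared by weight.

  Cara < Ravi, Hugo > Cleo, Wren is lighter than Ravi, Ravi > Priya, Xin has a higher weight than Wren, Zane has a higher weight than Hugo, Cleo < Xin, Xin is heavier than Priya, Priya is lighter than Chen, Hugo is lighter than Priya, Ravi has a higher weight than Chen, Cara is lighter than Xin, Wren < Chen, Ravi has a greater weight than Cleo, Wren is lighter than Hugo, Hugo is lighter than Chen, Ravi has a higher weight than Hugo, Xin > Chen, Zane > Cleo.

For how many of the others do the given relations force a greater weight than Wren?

6

From Wren the given relations immediately reach Hugo, Chen, Xin, Ravi.
From those, Priya, Zane — 6 in total.
No other element is forced above Wren by the given relations, so the count is 6.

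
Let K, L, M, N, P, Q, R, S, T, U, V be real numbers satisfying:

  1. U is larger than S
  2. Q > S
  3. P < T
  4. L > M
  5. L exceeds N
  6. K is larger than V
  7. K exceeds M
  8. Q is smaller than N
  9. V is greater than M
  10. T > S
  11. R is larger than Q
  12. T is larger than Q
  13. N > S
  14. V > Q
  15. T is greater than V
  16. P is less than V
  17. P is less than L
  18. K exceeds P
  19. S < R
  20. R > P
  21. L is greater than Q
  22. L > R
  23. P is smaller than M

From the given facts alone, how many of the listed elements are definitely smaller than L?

The elements the relations force below L are S, Q, P, M, N, R — no chain reaches any other.
That is 6.

6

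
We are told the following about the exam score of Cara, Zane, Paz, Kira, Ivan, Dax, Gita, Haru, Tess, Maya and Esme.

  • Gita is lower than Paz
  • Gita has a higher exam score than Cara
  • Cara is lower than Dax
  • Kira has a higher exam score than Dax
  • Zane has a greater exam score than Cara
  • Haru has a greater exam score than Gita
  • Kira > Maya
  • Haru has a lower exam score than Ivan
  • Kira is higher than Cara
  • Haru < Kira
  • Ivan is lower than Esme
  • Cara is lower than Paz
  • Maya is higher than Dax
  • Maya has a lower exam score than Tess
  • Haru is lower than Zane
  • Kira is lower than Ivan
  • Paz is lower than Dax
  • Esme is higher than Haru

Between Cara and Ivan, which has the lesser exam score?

Chaining the given relations: Cara < Gita < Paz < Dax < Kira < Ivan.
So Cara < Ivan; Cara is the lower of the two.

Cara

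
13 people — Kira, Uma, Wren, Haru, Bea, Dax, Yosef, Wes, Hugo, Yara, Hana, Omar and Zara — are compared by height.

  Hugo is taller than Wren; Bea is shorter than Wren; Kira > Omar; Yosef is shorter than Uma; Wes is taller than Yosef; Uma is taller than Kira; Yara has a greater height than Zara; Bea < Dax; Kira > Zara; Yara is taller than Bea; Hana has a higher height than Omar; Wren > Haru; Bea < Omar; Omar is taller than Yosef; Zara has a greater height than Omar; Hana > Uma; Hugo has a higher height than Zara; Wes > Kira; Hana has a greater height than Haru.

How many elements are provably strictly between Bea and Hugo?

Chaining upward from Bea reaches: Omar, Zara, Kira, Wren, Uma, Hana, Wes, Yara, Dax.
Chaining downward from Hugo reaches: Yosef, Omar, Haru, Zara, Wren.
Strictly between Bea and Hugo are those in both lists: Omar, Zara, Wren — 3 elements.

3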